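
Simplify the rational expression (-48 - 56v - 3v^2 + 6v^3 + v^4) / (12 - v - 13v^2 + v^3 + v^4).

(4 + v)/(-1 + v)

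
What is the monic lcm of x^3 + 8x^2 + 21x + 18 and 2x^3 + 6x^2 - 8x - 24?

x^4 + 6x^3 + 5x^2 - 24x - 36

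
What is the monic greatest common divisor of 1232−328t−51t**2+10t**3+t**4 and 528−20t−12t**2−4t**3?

−4+t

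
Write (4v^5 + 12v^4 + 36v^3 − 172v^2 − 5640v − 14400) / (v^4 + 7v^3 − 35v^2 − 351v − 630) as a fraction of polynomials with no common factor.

(4v^3 − 20v^2 + 136v − 960)/(v^2 − v − 42)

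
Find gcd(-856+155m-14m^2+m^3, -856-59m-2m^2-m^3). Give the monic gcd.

107-6m+m^2

Repeated division with remainder:
  m^3-14m^2+155m-856 = (-1)(-m^3-2m^2-59m-856) + (-16m^2+96m-1712)
  -m^3-2m^2-59m-856 = ((1/16)m+1/2)(-16m^2+96m-1712) + (0)
Last nonzero remainder: -16m^2+96m-1712. Dividing through by -16 gives the monic gcd m^2-6m+107.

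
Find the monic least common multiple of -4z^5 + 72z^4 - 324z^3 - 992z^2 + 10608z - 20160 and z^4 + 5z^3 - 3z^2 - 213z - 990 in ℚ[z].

z^7 - 12z^6 + 6z^5 + 140z^4 + 1509z^3 - 2688z^2 - 57276z + 166320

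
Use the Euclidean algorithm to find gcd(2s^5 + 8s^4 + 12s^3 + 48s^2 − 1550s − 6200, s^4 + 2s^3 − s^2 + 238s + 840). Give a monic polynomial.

s^2 + 9s + 20

Euclidean algorithm in ℚ[s]:
  2s^5 + 8s^4 + 12s^3 + 48s^2 − 1550s − 6200 = (2s + 4)(s^4 + 2s^3 − s^2 + 238s + 840) + (6s^3 − 424s^2 − 4182s − 9560)
  s^4 + 2s^3 − s^2 + 238s + 840 = ((1/6)s + 109/9)(6s^3 − 424s^2 − 4182s − 9560) + ((52480/9)s^2 + 52480s + 1049600/9)
  6s^3 − 424s^2 − 4182s − 9560 = ((27/26240)s − 2151/26240)((52480/9)s^2 + 52480s + 1049600/9) + (0)
Last nonzero remainder: (52480/9)s^2 + 52480s + 1049600/9. Dividing through by 52480/9 gives the monic gcd s^2 + 9s + 20.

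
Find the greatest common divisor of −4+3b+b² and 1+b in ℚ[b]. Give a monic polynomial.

By polynomial division,
  b²+3b−4 = (b+2)(b+1) + (−6)
  b+1 = (−(1/6)b−1/6)(−6) + (0)
The last nonzero remainder is the constant −6, so the polynomials are coprime and gcd = 1.

1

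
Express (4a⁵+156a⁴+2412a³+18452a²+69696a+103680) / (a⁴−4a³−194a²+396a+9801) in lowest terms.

By polynomial division,
  4a⁵+156a⁴+2412a³+18452a²+69696a+103680 = (4a+172)(a⁴−4a³−194a²+396a+9801) + (3876a³+50236a²−37620a−1582092)
  a⁴−4a³−194a²+396a+9801 = ((1/3876)a−865/197676)(3876a³+50236a²−37620a−1582092) + ((92416/2601)a²+(184832/289)a+831744/289)
  3876a³+50236a²−37620a−1582092 = ((132651/1216)a−668457/1216)((92416/2601)a²+(184832/289)a+831744/289) + (0)
Last nonzero remainder: (92416/2601)a²+(184832/289)a+831744/289. Dividing through by 92416/2601 gives the monic gcd a²+18a+81.
Cancel a²+18a+81 from numerator and denominator to get the reduced form.

(4a³+84a²+576a+1280)/(a²−22a+121)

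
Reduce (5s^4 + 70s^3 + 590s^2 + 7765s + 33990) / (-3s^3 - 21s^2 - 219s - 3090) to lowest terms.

(-5s^2 - 85s - 330)/(3s + 30)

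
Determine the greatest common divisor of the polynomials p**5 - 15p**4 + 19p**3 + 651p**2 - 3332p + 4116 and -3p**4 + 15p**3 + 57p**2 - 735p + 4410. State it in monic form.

By polynomial division,
  p**5 - 15p**4 + 19p**3 + 651p**2 - 3332p + 4116 = (-(1/3)p + 10/3)(-3p**4 + 15p**3 + 57p**2 - 735p + 4410) + (-12p**3 + 216p**2 + 588p - 10584)
  -3p**4 + 15p**3 + 57p**2 - 735p + 4410 = ((1/4)p + 13/4)(-12p**3 + 216p**2 + 588p - 10584) + (-792p**2 + 38808)
  -12p**3 + 216p**2 + 588p - 10584 = ((1/66)p - 3/11)(-792p**2 + 38808) + (0)
Last nonzero remainder: -792p**2 + 38808. Dividing through by -792 gives the monic gcd p**2 - 49.

p**2 - 49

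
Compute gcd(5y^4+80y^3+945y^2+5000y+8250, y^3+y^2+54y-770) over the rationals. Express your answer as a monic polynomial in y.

y^2+8y+110

Repeated division with remainder:
  5y^4+80y^3+945y^2+5000y+8250 = (5y+75)(y^3+y^2+54y-770) + (600y^2+4800y+66000)
  y^3+y^2+54y-770 = ((1/600)y-7/600)(600y^2+4800y+66000) + (0)
Last nonzero remainder: 600y^2+4800y+66000. Dividing through by 600 gives the monic gcd y^2+8y+110.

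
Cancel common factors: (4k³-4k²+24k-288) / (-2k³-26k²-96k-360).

Repeated division with remainder:
  4k³-4k²+24k-288 = (-2)(-2k³-26k²-96k-360) + (-56k²-168k-1008)
  -2k³-26k²-96k-360 = ((1/28)k+5/14)(-56k²-168k-1008) + (0)
Last nonzero remainder: -56k²-168k-1008. Dividing through by -56 gives the monic gcd k²+3k+18.
Cancel k²+3k+18 from numerator and denominator to get the reduced form.

(-2k+8)/(k+10)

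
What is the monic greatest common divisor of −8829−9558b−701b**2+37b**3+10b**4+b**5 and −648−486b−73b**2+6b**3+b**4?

Repeated division with remainder:
  b**5+10b**4+37b**3−701b**2−9558b−8829 = (b+4)(b**4+6b**3−73b**2−486b−648) + (86b**3+77b**2−6966b−6237)
  b**4+6b**3−73b**2−486b−648 = ((1/86)b+439/7396)(86b**3+77b**2−6966b−6237) + ((25365/7396)b**2−2054565/7396)
  86b**3+77b**2−6966b−6237 = ((636056/25365)b+569492/25365)((25365/7396)b**2−2054565/7396) + (0)
Last nonzero remainder: (25365/7396)b**2−2054565/7396. Dividing through by 25365/7396 gives the monic gcd b**2−81.

−81+b**2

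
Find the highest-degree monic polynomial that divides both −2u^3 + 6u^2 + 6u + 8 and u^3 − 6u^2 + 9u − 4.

u − 4

Apply the Euclidean algorithm:
  −2u^3 + 6u^2 + 6u + 8 = (−2)(u^3 − 6u^2 + 9u − 4) + (−6u^2 + 24u)
  u^3 − 6u^2 + 9u − 4 = (−(1/6)u + 1/3)(−6u^2 + 24u) + (u − 4)
  −6u^2 + 24u = (−6u)(u − 4) + (0)
The last nonzero remainder u − 4 is already monic.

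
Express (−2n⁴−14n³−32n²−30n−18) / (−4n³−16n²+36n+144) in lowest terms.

(n³+4n²+4n+3)/(2n²+2n−24)

Repeated division with remainder:
  −2n⁴−14n³−32n²−30n−18 = ((1/2)n+3/2)(−4n³−16n²+36n+144) + (−26n²−156n−234)
  −4n³−16n²+36n+144 = ((2/13)n−4/13)(−26n²−156n−234) + (24n+72)
  −26n²−156n−234 = (−(13/12)n−13/4)(24n+72) + (0)
Last nonzero remainder: 24n+72. Dividing through by 24 gives the monic gcd n+3.
Cancel n+3 from numerator and denominator to get the reduced form.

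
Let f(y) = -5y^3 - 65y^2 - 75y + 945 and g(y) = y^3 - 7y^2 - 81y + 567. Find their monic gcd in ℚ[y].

y + 9

Repeated division with remainder:
  -5y^3 - 65y^2 - 75y + 945 = (-5)(y^3 - 7y^2 - 81y + 567) + (-100y^2 - 480y + 3780)
  y^3 - 7y^2 - 81y + 567 = (-(1/100)y + 59/500)(-100y^2 - 480y + 3780) + ((336/25)y + 3024/25)
  -100y^2 - 480y + 3780 = (-(625/84)y + 125/4)((336/25)y + 3024/25) + (0)
Last nonzero remainder: (336/25)y + 3024/25. Dividing through by 336/25 gives the monic gcd y + 9.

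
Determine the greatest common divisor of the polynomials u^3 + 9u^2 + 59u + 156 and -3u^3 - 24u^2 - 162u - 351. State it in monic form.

u^2 + 5u + 39

By polynomial division,
  u^3 + 9u^2 + 59u + 156 = (-1/3)(-3u^3 - 24u^2 - 162u - 351) + (u^2 + 5u + 39)
  -3u^3 - 24u^2 - 162u - 351 = (-3u - 9)(u^2 + 5u + 39) + (0)
The last nonzero remainder u^2 + 5u + 39 is already monic.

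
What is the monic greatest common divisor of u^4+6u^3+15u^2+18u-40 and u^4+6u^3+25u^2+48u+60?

u^2+3u+10

Apply the Euclidean algorithm:
  u^4+6u^3+15u^2+18u-40 = (u^4+6u^3+25u^2+48u+60) + (-10u^2-30u-100)
  u^4+6u^3+25u^2+48u+60 = (-(1/10)u^2-(3/10)u-3/5)(-10u^2-30u-100) + (0)
Last nonzero remainder: -10u^2-30u-100. Dividing through by -10 gives the monic gcd u^2+3u+10.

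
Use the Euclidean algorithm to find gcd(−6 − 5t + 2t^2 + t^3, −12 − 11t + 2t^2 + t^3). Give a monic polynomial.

1 + t

Euclidean algorithm in ℚ[t]:
  t^3 + 2t^2 − 5t − 6 = (t^3 + 2t^2 − 11t − 12) + (6t + 6)
  t^3 + 2t^2 − 11t − 12 = ((1/6)t^2 + (1/6)t − 2)(6t + 6) + (0)
Last nonzero remainder: 6t + 6. Dividing through by 6 gives the monic gcd t + 1.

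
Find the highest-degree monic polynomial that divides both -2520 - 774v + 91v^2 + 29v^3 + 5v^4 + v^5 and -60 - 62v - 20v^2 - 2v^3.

Euclidean algorithm in ℚ[v]:
  v^5 + 5v^4 + 29v^3 + 91v^2 - 774v - 2520 = (-(1/2)v^2 + (5/2)v - 24)(-2v^3 - 20v^2 - 62v - 60) + (-264v^2 - 2112v - 3960)
  -2v^3 - 20v^2 - 62v - 60 = ((1/132)v + 1/66)(-264v^2 - 2112v - 3960) + (0)
Last nonzero remainder: -264v^2 - 2112v - 3960. Dividing through by -264 gives the monic gcd v^2 + 8v + 15.

15 + 8v + v^2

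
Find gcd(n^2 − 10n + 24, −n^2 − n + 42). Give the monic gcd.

Euclidean algorithm in ℚ[n]:
  n^2 − 10n + 24 = (−1)(−n^2 − n + 42) + (−11n + 66)
  −n^2 − n + 42 = ((1/11)n + 7/11)(−11n + 66) + (0)
Last nonzero remainder: −11n + 66. Dividing through by −11 gives the monic gcd n − 6.

n − 6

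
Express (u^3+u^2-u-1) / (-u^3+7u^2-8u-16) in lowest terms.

By polynomial division,
  u^3+u^2-u-1 = (-1)(-u^3+7u^2-8u-16) + (8u^2-9u-17)
  -u^3+7u^2-8u-16 = (-(1/8)u+47/64)(8u^2-9u-17) + (-(225/64)u-225/64)
  8u^2-9u-17 = (-(512/225)u+1088/225)(-(225/64)u-225/64) + (0)
Last nonzero remainder: -(225/64)u-225/64. Dividing through by -225/64 gives the monic gcd u+1.
Cancel u+1 from numerator and denominator to get the reduced form.

(-u^2+1)/(u^2-8u+16)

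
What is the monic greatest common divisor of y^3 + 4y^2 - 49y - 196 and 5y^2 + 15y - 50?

1

By polynomial division,
  y^3 + 4y^2 - 49y - 196 = ((1/5)y + 1/5)(5y^2 + 15y - 50) + (-42y - 186)
  5y^2 + 15y - 50 = (-(5/42)y + 25/147)(-42y - 186) + (-900/49)
  -42y - 186 = ((343/150)y + 1519/150)(-900/49) + (0)
The last nonzero remainder is the constant -900/49, so the polynomials are coprime and gcd = 1.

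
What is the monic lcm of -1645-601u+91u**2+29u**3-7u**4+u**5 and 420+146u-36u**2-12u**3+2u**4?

9870+1961u-1147u**2-83u**3+71u**4-13u**5+u**6

Apply the Euclidean algorithm:
  u**5-7u**4+29u**3+91u**2-601u-1645 = ((1/2)u-1/2)(2u**4-12u**3-36u**2+146u+420) + (41u**3-738u-1435)
  2u**4-12u**3-36u**2+146u+420 = ((2/41)u-12/41)(41u**3-738u-1435) + (0)
Last nonzero remainder: 41u**3-738u-1435. Dividing through by 41 gives the monic gcd u**3-18u-35.
Then lcm(f, g) = f·g / gcd(f, g); expanding and making the result monic gives the answer.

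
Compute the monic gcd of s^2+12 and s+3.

Repeated division with remainder:
  s^2+12 = (s-3)(s+3) + (21)
  s+3 = ((1/21)s+1/7)(21) + (0)
The last nonzero remainder is the constant 21, so the polynomials are coprime and gcd = 1.

1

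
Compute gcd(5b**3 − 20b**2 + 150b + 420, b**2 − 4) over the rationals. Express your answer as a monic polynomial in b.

Repeated division with remainder:
  5b**3 − 20b**2 + 150b + 420 = (5b − 20)(b**2 − 4) + (170b + 340)
  b**2 − 4 = ((1/170)b − 1/85)(170b + 340) + (0)
Last nonzero remainder: 170b + 340. Dividing through by 170 gives the monic gcd b + 2.

b + 2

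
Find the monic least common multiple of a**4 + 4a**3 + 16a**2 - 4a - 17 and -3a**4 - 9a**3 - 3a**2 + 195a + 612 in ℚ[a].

a**6 + 3a**5 - 68a**3 - 205a**2 + 65a + 204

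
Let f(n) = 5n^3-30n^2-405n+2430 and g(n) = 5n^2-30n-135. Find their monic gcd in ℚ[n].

Euclidean algorithm in ℚ[n]:
  5n^3-30n^2-405n+2430 = (n)(5n^2-30n-135) + (-270n+2430)
  5n^2-30n-135 = (-(1/54)n-1/18)(-270n+2430) + (0)
Last nonzero remainder: -270n+2430. Dividing through by -270 gives the monic gcd n-9.

n-9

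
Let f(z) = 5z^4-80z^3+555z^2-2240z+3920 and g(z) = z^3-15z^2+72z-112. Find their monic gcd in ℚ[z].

Apply the Euclidean algorithm:
  5z^4-80z^3+555z^2-2240z+3920 = (5z-5)(z^3-15z^2+72z-112) + (120z^2-1320z+3360)
  z^3-15z^2+72z-112 = ((1/120)z-1/30)(120z^2-1320z+3360) + (0)
Last nonzero remainder: 120z^2-1320z+3360. Dividing through by 120 gives the monic gcd z^2-11z+28.

z^2-11z+28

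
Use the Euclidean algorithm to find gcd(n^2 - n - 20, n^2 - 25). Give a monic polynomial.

n - 5

Repeated division with remainder:
  n^2 - n - 20 = (n^2 - 25) + (-n + 5)
  n^2 - 25 = (-n - 5)(-n + 5) + (0)
Last nonzero remainder: -n + 5. Dividing through by -1 gives the monic gcd n - 5.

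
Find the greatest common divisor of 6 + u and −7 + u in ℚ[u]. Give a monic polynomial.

Repeated division with remainder:
  u + 6 = (u − 7) + (13)
  u − 7 = ((1/13)u − 7/13)(13) + (0)
The last nonzero remainder is the constant 13, so the polynomials are coprime and gcd = 1.

1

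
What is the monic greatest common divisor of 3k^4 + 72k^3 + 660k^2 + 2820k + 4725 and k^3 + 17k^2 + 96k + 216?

k + 9

Euclidean algorithm in ℚ[k]:
  3k^4 + 72k^3 + 660k^2 + 2820k + 4725 = (3k + 21)(k^3 + 17k^2 + 96k + 216) + (15k^2 + 156k + 189)
  k^3 + 17k^2 + 96k + 216 = ((1/15)k + 11/25)(15k^2 + 156k + 189) + ((369/25)k + 3321/25)
  15k^2 + 156k + 189 = ((125/123)k + 175/123)((369/25)k + 3321/25) + (0)
Last nonzero remainder: (369/25)k + 3321/25. Dividing through by 369/25 gives the monic gcd k + 9.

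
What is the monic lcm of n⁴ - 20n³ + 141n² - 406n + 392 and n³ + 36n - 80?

Apply the Euclidean algorithm:
  n⁴ - 20n³ + 141n² - 406n + 392 = (n - 20)(n³ + 36n - 80) + (105n² + 394n - 1208)
  n³ + 36n - 80 = ((1/105)n - 394/11025)(105n² + 394n - 1208) + ((678976/11025)n - 1357952/11025)
  105n² + 394n - 1208 = ((1157625/678976)n + 1664775/169744)((678976/11025)n - 1357952/11025) + (0)
Last nonzero remainder: (678976/11025)n - 1357952/11025. Dividing through by 678976/11025 gives the monic gcd n - 2.
Then lcm(f, g) = f·g / gcd(f, g); expanding and making the result monic gives the answer.

n⁶ - 18n⁵ + 141n⁴ - 924n³ + 5220n² - 15456n + 15680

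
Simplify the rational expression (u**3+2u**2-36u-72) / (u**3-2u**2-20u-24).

Euclidean algorithm in ℚ[u]:
  u**3+2u**2-36u-72 = (u**3-2u**2-20u-24) + (4u**2-16u-48)
  u**3-2u**2-20u-24 = ((1/4)u+1/2)(4u**2-16u-48) + (0)
Last nonzero remainder: 4u**2-16u-48. Dividing through by 4 gives the monic gcd u**2-4u-12.
Cancel u**2-4u-12 from numerator and denominator to get the reduced form.

(u+6)/(u+2)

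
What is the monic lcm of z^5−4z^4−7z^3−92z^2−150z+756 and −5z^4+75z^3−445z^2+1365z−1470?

z^7−10z^6+38z^5−134z^4+255z^3−276z^2−7686z+15876

Repeated division with remainder:
  z^5−4z^4−7z^3−92z^2−150z+756 = (−(1/5)z−11/5)(−5z^4+75z^3−445z^2+1365z−1470) + (69z^3−798z^2+2559z−2478)
  −5z^4+75z^3−445z^2+1365z−1470 = (−(5/69)z+395/1587)(69z^3−798z^2+2559z−2478) + (−(32240/529)z^2+(290160/529)z−451360/529)
  69z^3−798z^2+2559z−2478 = (−(36501/32240)z+93633/32240)(−(32240/529)z^2+(290160/529)z−451360/529) + (0)
Last nonzero remainder: −(32240/529)z^2+(290160/529)z−451360/529. Dividing through by −32240/529 gives the monic gcd z^2−9z+14.
Then lcm(f, g) = f·g / gcd(f, g); expanding and making the result monic gives the answer.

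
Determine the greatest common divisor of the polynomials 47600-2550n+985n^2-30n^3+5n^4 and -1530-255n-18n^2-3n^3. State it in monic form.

Repeated division with remainder:
  5n^4-30n^3+985n^2-2550n+47600 = (-(5/3)n+20)(-3n^3-18n^2-255n-1530) + (920n^2+78200)
  -3n^3-18n^2-255n-1530 = (-(3/920)n-9/460)(920n^2+78200) + (0)
Last nonzero remainder: 920n^2+78200. Dividing through by 920 gives the monic gcd n^2+85.

85+n^2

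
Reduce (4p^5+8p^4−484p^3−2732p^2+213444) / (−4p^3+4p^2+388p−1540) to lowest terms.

Euclidean algorithm in ℚ[p]:
  4p^5+8p^4−484p^3−2732p^2+213444 = (−p^2−3p+21)(−4p^3+4p^2+388p−1540) + (−3192p^2−12768p+245784)
  −4p^3+4p^2+388p−1540 = ((1/798)p−5/798)(−3192p^2−12768p+245784) + (0)
Last nonzero remainder: −3192p^2−12768p+245784. Dividing through by −3192 gives the monic gcd p^2+4p−77.
Cancel p^2+4p−77 from numerator and denominator to get the reduced form.

(−p^3+2p^2+36p+693)/(p−5)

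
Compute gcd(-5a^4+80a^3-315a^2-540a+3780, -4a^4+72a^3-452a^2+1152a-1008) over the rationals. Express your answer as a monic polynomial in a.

a^2-13a+42

Euclidean algorithm in ℚ[a]:
  -5a^4+80a^3-315a^2-540a+3780 = (5/4)(-4a^4+72a^3-452a^2+1152a-1008) + (-10a^3+250a^2-1980a+5040)
  -4a^4+72a^3-452a^2+1152a-1008 = ((2/5)a+14/5)(-10a^3+250a^2-1980a+5040) + (-360a^2+4680a-15120)
  -10a^3+250a^2-1980a+5040 = ((1/36)a-1/3)(-360a^2+4680a-15120) + (0)
Last nonzero remainder: -360a^2+4680a-15120. Dividing through by -360 gives the monic gcd a^2-13a+42.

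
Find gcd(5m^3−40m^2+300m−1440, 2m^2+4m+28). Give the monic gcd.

By polynomial division,
  5m^3−40m^2+300m−1440 = ((5/2)m−25)(2m^2+4m+28) + (330m−740)
  2m^2+4m+28 = ((1/165)m+28/1089)(330m−740) + (51212/1089)
  330m−740 = ((179685/25606)m−201465/12803)(51212/1089) + (0)
The last nonzero remainder is the constant 51212/1089, so the polynomials are coprime and gcd = 1.

1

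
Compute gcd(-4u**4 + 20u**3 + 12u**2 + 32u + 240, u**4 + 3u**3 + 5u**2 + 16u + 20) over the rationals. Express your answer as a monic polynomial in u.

u**3 + u**2 + 3u + 10

Repeated division with remainder:
  -4u**4 + 20u**3 + 12u**2 + 32u + 240 = (-4)(u**4 + 3u**3 + 5u**2 + 16u + 20) + (32u**3 + 32u**2 + 96u + 320)
  u**4 + 3u**3 + 5u**2 + 16u + 20 = ((1/32)u + 1/16)(32u**3 + 32u**2 + 96u + 320) + (0)
Last nonzero remainder: 32u**3 + 32u**2 + 96u + 320. Dividing through by 32 gives the monic gcd u**3 + u**2 + 3u + 10.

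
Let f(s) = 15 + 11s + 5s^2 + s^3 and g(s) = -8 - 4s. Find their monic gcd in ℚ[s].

By polynomial division,
  s^3 + 5s^2 + 11s + 15 = (-(1/4)s^2 - (3/4)s - 5/4)(-4s - 8) + (5)
  -4s - 8 = (-(4/5)s - 8/5)(5) + (0)
The last nonzero remainder is the constant 5, so the polynomials are coprime and gcd = 1.

1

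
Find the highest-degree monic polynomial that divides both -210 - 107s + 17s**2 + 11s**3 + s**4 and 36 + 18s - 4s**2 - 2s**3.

Euclidean algorithm in ℚ[s]:
  s**4 + 11s**3 + 17s**2 - 107s - 210 = (-(1/2)s - 9/2)(-2s**3 - 4s**2 + 18s + 36) + (8s**2 - 8s - 48)
  -2s**3 - 4s**2 + 18s + 36 = (-(1/4)s - 3/4)(8s**2 - 8s - 48) + (0)
Last nonzero remainder: 8s**2 - 8s - 48. Dividing through by 8 gives the monic gcd s**2 - s - 6.

-6 - s + s**2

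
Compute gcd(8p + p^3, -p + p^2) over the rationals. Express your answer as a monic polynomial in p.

p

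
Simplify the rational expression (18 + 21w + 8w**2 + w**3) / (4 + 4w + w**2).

By polynomial division,
  w**3 + 8w**2 + 21w + 18 = (w + 4)(w**2 + 4w + 4) + (w + 2)
  w**2 + 4w + 4 = (w + 2)(w + 2) + (0)
The last nonzero remainder w + 2 is already monic.
Cancel w + 2 from numerator and denominator to get the reduced form.

(9 + 6w + w**2)/(2 + w)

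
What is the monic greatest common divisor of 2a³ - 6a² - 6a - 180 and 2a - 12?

Repeated division with remainder:
  2a³ - 6a² - 6a - 180 = (a² + 3a + 15)(2a - 12) + (0)
Last nonzero remainder: 2a - 12. Dividing through by 2 gives the monic gcd a - 6.

a - 6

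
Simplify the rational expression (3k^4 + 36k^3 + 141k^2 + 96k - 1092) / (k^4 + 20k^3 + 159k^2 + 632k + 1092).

By polynomial division,
  3k^4 + 36k^3 + 141k^2 + 96k - 1092 = (3)(k^4 + 20k^3 + 159k^2 + 632k + 1092) + (-24k^3 - 336k^2 - 1800k - 4368)
  k^4 + 20k^3 + 159k^2 + 632k + 1092 = (-(1/24)k - 1/4)(-24k^3 - 336k^2 - 1800k - 4368) + (0)
Last nonzero remainder: -24k^3 - 336k^2 - 1800k - 4368. Dividing through by -24 gives the monic gcd k^3 + 14k^2 + 75k + 182.
Cancel k^3 + 14k^2 + 75k + 182 from numerator and denominator to get the reduced form.

(3k - 6)/(k + 6)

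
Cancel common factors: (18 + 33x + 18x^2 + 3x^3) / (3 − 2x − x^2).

Euclidean algorithm in ℚ[x]:
  3x^3 + 18x^2 + 33x + 18 = (−3x − 12)(−x^2 − 2x + 3) + (18x + 54)
  −x^2 − 2x + 3 = (−(1/18)x + 1/18)(18x + 54) + (0)
Last nonzero remainder: 18x + 54. Dividing through by 18 gives the monic gcd x + 3.
Cancel x + 3 from numerator and denominator to get the reduced form.

(−6 − 9x − 3x^2)/(−1 + x)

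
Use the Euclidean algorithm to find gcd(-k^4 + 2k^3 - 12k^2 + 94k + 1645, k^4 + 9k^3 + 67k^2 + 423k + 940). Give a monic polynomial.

Apply the Euclidean algorithm:
  -k^4 + 2k^3 - 12k^2 + 94k + 1645 = (-1)(k^4 + 9k^3 + 67k^2 + 423k + 940) + (11k^3 + 55k^2 + 517k + 2585)
  k^4 + 9k^3 + 67k^2 + 423k + 940 = ((1/11)k + 4/11)(11k^3 + 55k^2 + 517k + 2585) + (0)
Last nonzero remainder: 11k^3 + 55k^2 + 517k + 2585. Dividing through by 11 gives the monic gcd k^3 + 5k^2 + 47k + 235.

k^3 + 5k^2 + 47k + 235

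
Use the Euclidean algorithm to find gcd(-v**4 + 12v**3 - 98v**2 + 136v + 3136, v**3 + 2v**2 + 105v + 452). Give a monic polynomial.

v + 4

By polynomial division,
  -v**4 + 12v**3 - 98v**2 + 136v + 3136 = (-v + 14)(v**3 + 2v**2 + 105v + 452) + (-21v**2 - 882v - 3192)
  v**3 + 2v**2 + 105v + 452 = (-(1/21)v + 40/21)(-21v**2 - 882v - 3192) + (1633v + 6532)
  -21v**2 - 882v - 3192 = (-(21/1633)v - 798/1633)(1633v + 6532) + (0)
Last nonzero remainder: 1633v + 6532. Dividing through by 1633 gives the monic gcd v + 4.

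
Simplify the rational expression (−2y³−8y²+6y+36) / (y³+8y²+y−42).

(−2y−6)/(y+7)

Apply the Euclidean algorithm:
  −2y³−8y²+6y+36 = (−2)(y³+8y²+y−42) + (8y²+8y−48)
  y³+8y²+y−42 = ((1/8)y+7/8)(8y²+8y−48) + (0)
Last nonzero remainder: 8y²+8y−48. Dividing through by 8 gives the monic gcd y²+y−6.
Cancel y²+y−6 from numerator and denominator to get the reduced form.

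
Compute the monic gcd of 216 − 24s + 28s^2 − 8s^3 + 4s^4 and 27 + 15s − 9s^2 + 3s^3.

9 − 4s + s^2

Euclidean algorithm in ℚ[s]:
  4s^4 − 8s^3 + 28s^2 − 24s + 216 = ((4/3)s + 4/3)(3s^3 − 9s^2 + 15s + 27) + (20s^2 − 80s + 180)
  3s^3 − 9s^2 + 15s + 27 = ((3/20)s + 3/20)(20s^2 − 80s + 180) + (0)
Last nonzero remainder: 20s^2 − 80s + 180. Dividing through by 20 gives the monic gcd s^2 − 4s + 9.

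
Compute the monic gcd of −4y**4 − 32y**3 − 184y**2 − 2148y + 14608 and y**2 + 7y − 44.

y**2 + 7y − 44

By polynomial division,
  −4y**4 − 32y**3 − 184y**2 − 2148y + 14608 = (−4y**2 − 4y − 332)(y**2 + 7y − 44) + (0)
The last nonzero remainder y**2 + 7y − 44 is already monic.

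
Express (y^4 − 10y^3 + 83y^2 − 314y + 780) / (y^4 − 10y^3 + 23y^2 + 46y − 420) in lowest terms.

(y^2 − 4y + 39)/(y^2 − 4y − 21)

Euclidean algorithm in ℚ[y]:
  y^4 − 10y^3 + 83y^2 − 314y + 780 = (y^4 − 10y^3 + 23y^2 + 46y − 420) + (60y^2 − 360y + 1200)
  y^4 − 10y^3 + 23y^2 + 46y − 420 = ((1/60)y^2 − (1/15)y − 7/20)(60y^2 − 360y + 1200) + (0)
Last nonzero remainder: 60y^2 − 360y + 1200. Dividing through by 60 gives the monic gcd y^2 − 6y + 20.
Cancel y^2 − 6y + 20 from numerator and denominator to get the reduced form.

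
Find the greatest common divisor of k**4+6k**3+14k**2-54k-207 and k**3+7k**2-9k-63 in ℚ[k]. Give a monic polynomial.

By polynomial division,
  k**4+6k**3+14k**2-54k-207 = (k-1)(k**3+7k**2-9k-63) + (30k**2-270)
  k**3+7k**2-9k-63 = ((1/30)k+7/30)(30k**2-270) + (0)
Last nonzero remainder: 30k**2-270. Dividing through by 30 gives the monic gcd k**2-9.

k**2-9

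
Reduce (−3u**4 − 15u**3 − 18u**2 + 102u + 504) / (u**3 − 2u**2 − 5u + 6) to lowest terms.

(−3u**3 − 24u**2 − 90u − 168)/(u**2 + u − 2)

Repeated division with remainder:
  −3u**4 − 15u**3 − 18u**2 + 102u + 504 = (−3u − 21)(u**3 − 2u**2 − 5u + 6) + (−75u**2 + 15u + 630)
  u**3 − 2u**2 − 5u + 6 = (−(1/75)u + 3/125)(−75u**2 + 15u + 630) + ((76/25)u − 228/25)
  −75u**2 + 15u + 630 = (−(1875/76)u − 2625/38)((76/25)u − 228/25) + (0)
Last nonzero remainder: (76/25)u − 228/25. Dividing through by 76/25 gives the monic gcd u − 3.
Cancel u − 3 from numerator and denominator to get the reduced form.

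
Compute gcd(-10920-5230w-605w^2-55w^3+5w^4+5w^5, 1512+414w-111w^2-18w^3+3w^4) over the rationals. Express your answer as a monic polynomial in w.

-84-37w+w^3

Repeated division with remainder:
  5w^5+5w^4-55w^3-605w^2-5230w-10920 = ((5/3)w+35/3)(3w^4-18w^3-111w^2+414w+1512) + (340w^3-12580w-28560)
  3w^4-18w^3-111w^2+414w+1512 = ((3/340)w-9/170)(340w^3-12580w-28560) + (0)
Last nonzero remainder: 340w^3-12580w-28560. Dividing through by 340 gives the monic gcd w^3-37w-84.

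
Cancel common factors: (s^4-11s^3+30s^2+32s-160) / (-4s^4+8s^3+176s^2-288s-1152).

Euclidean algorithm in ℚ[s]:
  s^4-11s^3+30s^2+32s-160 = (-1/4)(-4s^4+8s^3+176s^2-288s-1152) + (-9s^3+74s^2-40s-448)
  -4s^4+8s^3+176s^2-288s-1152 = ((4/9)s+224/81)(-9s^3+74s^2-40s-448) + (-(880/81)s^2+(1760/81)s+7040/81)
  -9s^3+74s^2-40s-448 = ((729/880)s-567/110)(-(880/81)s^2+(1760/81)s+7040/81) + (0)
Last nonzero remainder: -(880/81)s^2+(1760/81)s+7040/81. Dividing through by -880/81 gives the monic gcd s^2-2s-8.
Cancel s^2-2s-8 from numerator and denominator to get the reduced form.

(-s^2+9s-20)/(4s^2-144)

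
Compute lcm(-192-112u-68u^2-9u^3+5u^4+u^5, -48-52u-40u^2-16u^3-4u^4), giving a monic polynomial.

Euclidean algorithm in ℚ[u]:
  u^5+5u^4-9u^3-68u^2-112u-192 = (-(1/4)u-1/4)(-4u^4-16u^3-40u^2-52u-48) + (-23u^3-91u^2-137u-204)
  -4u^4-16u^3-40u^2-52u-48 = ((4/23)u+4/529)(-23u^3-91u^2-137u-204) + (-(8192/529)u^2-(8192/529)u-24576/529)
  -23u^3-91u^2-137u-204 = ((12167/8192)u+8993/2048)(-(8192/529)u^2-(8192/529)u-24576/529) + (0)
Last nonzero remainder: -(8192/529)u^2-(8192/529)u-24576/529. Dividing through by -8192/529 gives the monic gcd u^2+u+3.
Then lcm(f, g) = f·g / gcd(f, g); expanding and making the result monic gives the answer.

-768-1024u-800u^2-352u^3-75u^4+10u^5+8u^6+u^7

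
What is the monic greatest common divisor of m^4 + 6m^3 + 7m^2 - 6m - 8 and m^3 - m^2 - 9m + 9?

Apply the Euclidean algorithm:
  m^4 + 6m^3 + 7m^2 - 6m - 8 = (m + 7)(m^3 - m^2 - 9m + 9) + (23m^2 + 48m - 71)
  m^3 - m^2 - 9m + 9 = ((1/23)m - 71/529)(23m^2 + 48m - 71) + ((280/529)m - 280/529)
  23m^2 + 48m - 71 = ((12167/280)m + 37559/280)((280/529)m - 280/529) + (0)
Last nonzero remainder: (280/529)m - 280/529. Dividing through by 280/529 gives the monic gcd m - 1.

m - 1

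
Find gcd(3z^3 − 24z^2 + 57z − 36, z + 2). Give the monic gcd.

1

Repeated division with remainder:
  3z^3 − 24z^2 + 57z − 36 = (3z^2 − 30z + 117)(z + 2) + (−270)
  z + 2 = (−(1/270)z − 1/135)(−270) + (0)
The last nonzero remainder is the constant −270, so the polynomials are coprime and gcd = 1.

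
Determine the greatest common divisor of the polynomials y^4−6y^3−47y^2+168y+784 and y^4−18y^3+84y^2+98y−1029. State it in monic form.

y^2−14y+49

Apply the Euclidean algorithm:
  y^4−6y^3−47y^2+168y+784 = (y^4−18y^3+84y^2+98y−1029) + (12y^3−131y^2+70y+1813)
  y^4−18y^3+84y^2+98y−1029 = ((1/12)y−85/144)(12y^3−131y^2+70y+1813) + ((121/144)y^2−(847/72)y+5929/144)
  12y^3−131y^2+70y+1813 = ((1728/121)y+5328/121)((121/144)y^2−(847/72)y+5929/144) + (0)
Last nonzero remainder: (121/144)y^2−(847/72)y+5929/144. Dividing through by 121/144 gives the monic gcd y^2−14y+49.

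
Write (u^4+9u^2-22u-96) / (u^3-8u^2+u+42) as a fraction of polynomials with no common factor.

(u^2+u+16)/(u-7)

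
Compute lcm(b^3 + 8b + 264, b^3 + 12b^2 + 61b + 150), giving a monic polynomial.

b^5 + 6b^4 + 33b^3 + 312b^2 + 1784b + 6600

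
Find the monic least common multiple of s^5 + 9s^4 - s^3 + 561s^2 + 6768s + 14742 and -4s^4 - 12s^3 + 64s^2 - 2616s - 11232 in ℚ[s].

s^6 + 13s^5 + 35s^4 + 557s^3 + 9012s^2 + 41814s + 58968

Apply the Euclidean algorithm:
  s^5 + 9s^4 - s^3 + 561s^2 + 6768s + 14742 = (-(1/4)s - 3/2)(-4s^4 - 12s^3 + 64s^2 - 2616s - 11232) + (-3s^3 + 3s^2 + 36s - 2106)
  -4s^4 - 12s^3 + 64s^2 - 2616s - 11232 = ((4/3)s + 16/3)(-3s^3 + 3s^2 + 36s - 2106) + (0)
Last nonzero remainder: -3s^3 + 3s^2 + 36s - 2106. Dividing through by -3 gives the monic gcd s^3 - s^2 - 12s + 702.
Then lcm(f, g) = f·g / gcd(f, g); expanding and making the result monic gives the answer.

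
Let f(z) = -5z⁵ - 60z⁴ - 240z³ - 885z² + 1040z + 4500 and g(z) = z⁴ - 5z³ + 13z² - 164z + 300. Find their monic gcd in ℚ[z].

z³ + z² + 19z - 50

Repeated division with remainder:
  -5z⁵ - 60z⁴ - 240z³ - 885z² + 1040z + 4500 = (-5z - 85)(z⁴ - 5z³ + 13z² - 164z + 300) + (-600z³ - 600z² - 11400z + 30000)
  z⁴ - 5z³ + 13z² - 164z + 300 = (-(1/600)z + 1/100)(-600z³ - 600z² - 11400z + 30000) + (0)
Last nonzero remainder: -600z³ - 600z² - 11400z + 30000. Dividing through by -600 gives the monic gcd z³ + z² + 19z - 50.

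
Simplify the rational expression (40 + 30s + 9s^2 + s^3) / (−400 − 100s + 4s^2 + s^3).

Euclidean algorithm in ℚ[s]:
  s^3 + 9s^2 + 30s + 40 = (s^3 + 4s^2 − 100s − 400) + (5s^2 + 130s + 440)
  s^3 + 4s^2 − 100s − 400 = ((1/5)s − 22/5)(5s^2 + 130s + 440) + (384s + 1536)
  5s^2 + 130s + 440 = ((5/384)s + 55/192)(384s + 1536) + (0)
Last nonzero remainder: 384s + 1536. Dividing through by 384 gives the monic gcd s + 4.
Cancel s + 4 from numerator and denominator to get the reduced form.

(10 + 5s + s^2)/(−100 + s^2)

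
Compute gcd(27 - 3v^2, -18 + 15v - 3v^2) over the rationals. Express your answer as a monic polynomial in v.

-3 + v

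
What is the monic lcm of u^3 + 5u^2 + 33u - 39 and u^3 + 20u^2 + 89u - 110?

Apply the Euclidean algorithm:
  u^3 + 5u^2 + 33u - 39 = (u^3 + 20u^2 + 89u - 110) + (-15u^2 - 56u + 71)
  u^3 + 20u^2 + 89u - 110 = (-(1/15)u - 244/225)(-15u^2 - 56u + 71) + ((7426/225)u - 7426/225)
  -15u^2 - 56u + 71 = (-(3375/7426)u - 15975/7426)((7426/225)u - 7426/225) + (0)
Last nonzero remainder: (7426/225)u - 7426/225. Dividing through by 7426/225 gives the monic gcd u - 1.
Then lcm(f, g) = f·g / gcd(f, g); expanding and making the result monic gives the answer.

u^5 + 26u^4 + 248u^3 + 1204u^2 + 2811u - 4290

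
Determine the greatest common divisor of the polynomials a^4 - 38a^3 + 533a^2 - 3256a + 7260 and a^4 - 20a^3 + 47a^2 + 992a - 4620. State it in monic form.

a^3 - 27a^2 + 236a - 660

Repeated division with remainder:
  a^4 - 38a^3 + 533a^2 - 3256a + 7260 = (a^4 - 20a^3 + 47a^2 + 992a - 4620) + (-18a^3 + 486a^2 - 4248a + 11880)
  a^4 - 20a^3 + 47a^2 + 992a - 4620 = (-(1/18)a - 7/18)(-18a^3 + 486a^2 - 4248a + 11880) + (0)
Last nonzero remainder: -18a^3 + 486a^2 - 4248a + 11880. Dividing through by -18 gives the monic gcd a^3 - 27a^2 + 236a - 660.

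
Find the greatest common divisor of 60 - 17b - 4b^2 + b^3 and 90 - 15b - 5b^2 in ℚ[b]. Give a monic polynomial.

-3 + b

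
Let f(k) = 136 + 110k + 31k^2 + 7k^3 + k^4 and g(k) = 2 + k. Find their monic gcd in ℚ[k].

2 + k

Repeated division with remainder:
  k^4 + 7k^3 + 31k^2 + 110k + 136 = (k^3 + 5k^2 + 21k + 68)(k + 2) + (0)
The last nonzero remainder k + 2 is already monic.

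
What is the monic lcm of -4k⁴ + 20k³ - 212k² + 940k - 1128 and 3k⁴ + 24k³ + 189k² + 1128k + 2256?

Repeated division with remainder:
  -4k⁴ + 20k³ - 212k² + 940k - 1128 = (-4/3)(3k⁴ + 24k³ + 189k² + 1128k + 2256) + (52k³ + 40k² + 2444k + 1880)
  3k⁴ + 24k³ + 189k² + 1128k + 2256 = ((3/52)k + 141/338)(52k³ + 40k² + 2444k + 1880) + ((5292/169)k² + 248724/169)
  52k³ + 40k² + 2444k + 1880 = ((2197/1323)k + 1690/1323)((5292/169)k² + 248724/169) + (0)
Last nonzero remainder: (5292/169)k² + 248724/169. Dividing through by 5292/169 gives the monic gcd k² + 47.
Then lcm(f, g) = f·g / gcd(f, g); expanding and making the result monic gives the answer.

k⁶ + 3k⁵ + 29k⁴ + 109k³ - 750k² - 1504k + 4512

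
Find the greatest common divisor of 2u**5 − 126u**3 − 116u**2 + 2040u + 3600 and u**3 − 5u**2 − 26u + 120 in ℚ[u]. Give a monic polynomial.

u**2 − u − 30

Euclidean algorithm in ℚ[u]:
  2u**5 − 126u**3 − 116u**2 + 2040u + 3600 = (2u**2 + 10u − 24)(u**3 − 5u**2 − 26u + 120) + (−216u**2 + 216u + 6480)
  u**3 − 5u**2 − 26u + 120 = (−(1/216)u + 1/54)(−216u**2 + 216u + 6480) + (0)
Last nonzero remainder: −216u**2 + 216u + 6480. Dividing through by −216 gives the monic gcd u**2 − u − 30.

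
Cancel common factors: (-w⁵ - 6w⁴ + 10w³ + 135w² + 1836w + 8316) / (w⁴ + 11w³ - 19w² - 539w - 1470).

(-w³ - 7w² - 39w - 198)/(w² + 12w + 35)

Repeated division with remainder:
  -w⁵ - 6w⁴ + 10w³ + 135w² + 1836w + 8316 = (-w + 5)(w⁴ + 11w³ - 19w² - 539w - 1470) + (-64w³ - 309w² + 3061w + 15666)
  w⁴ + 11w³ - 19w² - 539w - 1470 = (-(1/64)w - 395/4096)(-64w³ - 309w² + 3061w + 15666) + (-(3975/4096)w² + (3975/4096)w + 83475/2048)
  -64w³ - 309w² + 3061w + 15666 = ((262144/3975)w + 1527808/3975)(-(3975/4096)w² + (3975/4096)w + 83475/2048) + (0)
Last nonzero remainder: -(3975/4096)w² + (3975/4096)w + 83475/2048. Dividing through by -3975/4096 gives the monic gcd w² - w - 42.
Cancel w² - w - 42 from numerator and denominator to get the reduced form.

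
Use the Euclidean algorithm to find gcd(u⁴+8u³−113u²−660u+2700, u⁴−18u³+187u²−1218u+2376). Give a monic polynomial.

Repeated division with remainder:
  u⁴+8u³−113u²−660u+2700 = (u⁴−18u³+187u²−1218u+2376) + (26u³−300u²+558u+324)
  u⁴−18u³+187u²−1218u+2376 = ((1/26)u−42/169)(26u³−300u²+558u+324) + ((15376/169)u²−(184512/169)u+415152/169)
  26u³−300u²+558u+324 = ((2197/7688)u+507/3844)((15376/169)u²−(184512/169)u+415152/169) + (0)
Last nonzero remainder: (15376/169)u²−(184512/169)u+415152/169. Dividing through by 15376/169 gives the monic gcd u²−12u+27.

u²−12u+27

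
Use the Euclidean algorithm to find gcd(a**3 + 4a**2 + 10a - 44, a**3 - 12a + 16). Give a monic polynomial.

a - 2

By polynomial division,
  a**3 + 4a**2 + 10a - 44 = (a**3 - 12a + 16) + (4a**2 + 22a - 60)
  a**3 - 12a + 16 = ((1/4)a - 11/8)(4a**2 + 22a - 60) + ((133/4)a - 133/2)
  4a**2 + 22a - 60 = ((16/133)a + 120/133)((133/4)a - 133/2) + (0)
Last nonzero remainder: (133/4)a - 133/2. Dividing through by 133/4 gives the monic gcd a - 2.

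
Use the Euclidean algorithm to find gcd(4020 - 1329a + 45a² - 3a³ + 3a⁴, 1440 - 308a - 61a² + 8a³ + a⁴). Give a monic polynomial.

Euclidean algorithm in ℚ[a]:
  3a⁴ - 3a³ + 45a² - 1329a + 4020 = (3)(a⁴ + 8a³ - 61a² - 308a + 1440) + (-27a³ + 228a² - 405a - 300)
  a⁴ + 8a³ - 61a² - 308a + 1440 = (-(1/27)a - 148/243)(-27a³ + 228a² - 405a - 300) + ((5092/81)a² - (5092/9)a + 101840/81)
  -27a³ + 228a² - 405a - 300 = (-(2187/5092)a - 1215/5092)((5092/81)a² - (5092/9)a + 101840/81) + (0)
Last nonzero remainder: (5092/81)a² - (5092/9)a + 101840/81. Dividing through by 5092/81 gives the monic gcd a² - 9a + 20.

20 - 9a + a²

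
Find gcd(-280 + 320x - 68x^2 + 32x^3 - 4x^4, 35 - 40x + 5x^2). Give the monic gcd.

7 - 8x + x^2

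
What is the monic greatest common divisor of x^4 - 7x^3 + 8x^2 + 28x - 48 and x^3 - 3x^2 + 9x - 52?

x - 4

Repeated division with remainder:
  x^4 - 7x^3 + 8x^2 + 28x - 48 = (x - 4)(x^3 - 3x^2 + 9x - 52) + (-13x^2 + 116x - 256)
  x^3 - 3x^2 + 9x - 52 = (-(1/13)x - 77/169)(-13x^2 + 116x - 256) + ((7125/169)x - 28500/169)
  -13x^2 + 116x - 256 = (-(2197/7125)x + 10816/7125)((7125/169)x - 28500/169) + (0)
Last nonzero remainder: (7125/169)x - 28500/169. Dividing through by 7125/169 gives the monic gcd x - 4.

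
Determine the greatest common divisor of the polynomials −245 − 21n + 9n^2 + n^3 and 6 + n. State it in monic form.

Apply the Euclidean algorithm:
  n^3 + 9n^2 − 21n − 245 = (n^2 + 3n − 39)(n + 6) + (−11)
  n + 6 = (−(1/11)n − 6/11)(−11) + (0)
The last nonzero remainder is the constant −11, so the polynomials are coprime and gcd = 1.

1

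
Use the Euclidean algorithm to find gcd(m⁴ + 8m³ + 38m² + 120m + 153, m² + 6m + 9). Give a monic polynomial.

Euclidean algorithm in ℚ[m]:
  m⁴ + 8m³ + 38m² + 120m + 153 = (m² + 2m + 17)(m² + 6m + 9) + (0)
The last nonzero remainder m² + 6m + 9 is already monic.

m² + 6m + 9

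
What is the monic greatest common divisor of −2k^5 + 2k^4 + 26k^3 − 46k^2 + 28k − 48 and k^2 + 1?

k^2 + 1

Euclidean algorithm in ℚ[k]:
  −2k^5 + 2k^4 + 26k^3 − 46k^2 + 28k − 48 = (−2k^3 + 2k^2 + 28k − 48)(k^2 + 1) + (0)
The last nonzero remainder k^2 + 1 is already monic.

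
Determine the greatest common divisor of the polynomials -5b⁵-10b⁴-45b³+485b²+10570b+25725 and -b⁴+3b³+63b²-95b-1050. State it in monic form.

By polynomial division,
  -5b⁵-10b⁴-45b³+485b²+10570b+25725 = (5b+25)(-b⁴+3b³+63b²-95b-1050) + (-435b³-615b²+18195b+51975)
  -b⁴+3b³+63b²-95b-1050 = ((1/435)b-128/12615)(-435b³-615b²+18195b+51975) + ((12558/841)b²-(25116/841)b-439530/841)
  -435b³-615b²+18195b+51975 = (-(121945/4186)b-416295/4186)((12558/841)b²-(25116/841)b-439530/841) + (0)
Last nonzero remainder: (12558/841)b²-(25116/841)b-439530/841. Dividing through by 12558/841 gives the monic gcd b²-2b-35.

b²-2b-35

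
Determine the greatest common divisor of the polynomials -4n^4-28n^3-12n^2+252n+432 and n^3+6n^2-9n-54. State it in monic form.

Euclidean algorithm in ℚ[n]:
  -4n^4-28n^3-12n^2+252n+432 = (-4n-4)(n^3+6n^2-9n-54) + (-24n^2+216)
  n^3+6n^2-9n-54 = (-(1/24)n-1/4)(-24n^2+216) + (0)
Last nonzero remainder: -24n^2+216. Dividing through by -24 gives the monic gcd n^2-9.

n^2-9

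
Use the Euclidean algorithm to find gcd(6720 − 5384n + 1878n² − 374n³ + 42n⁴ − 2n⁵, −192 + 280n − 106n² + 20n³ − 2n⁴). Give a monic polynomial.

−96 + 44n − 9n² + n³

Apply the Euclidean algorithm:
  −2n⁵ + 42n⁴ − 374n³ + 1878n² − 5384n + 6720 = (n − 11)(−2n⁴ + 20n³ − 106n² + 280n − 192) + (−48n³ + 432n² − 2112n + 4608)
  −2n⁴ + 20n³ − 106n² + 280n − 192 = ((1/24)n − 1/24)(−48n³ + 432n² − 2112n + 4608) + (0)
Last nonzero remainder: −48n³ + 432n² − 2112n + 4608. Dividing through by −48 gives the monic gcd n³ − 9n² + 44n − 96.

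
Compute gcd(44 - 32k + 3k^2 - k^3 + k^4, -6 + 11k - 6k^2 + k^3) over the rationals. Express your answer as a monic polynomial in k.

Apply the Euclidean algorithm:
  k^4 - k^3 + 3k^2 - 32k + 44 = (k + 5)(k^3 - 6k^2 + 11k - 6) + (22k^2 - 81k + 74)
  k^3 - 6k^2 + 11k - 6 = ((1/22)k - 51/484)(22k^2 - 81k + 74) + (-(435/484)k + 435/242)
  22k^2 - 81k + 74 = (-(10648/435)k + 17908/435)(-(435/484)k + 435/242) + (0)
Last nonzero remainder: -(435/484)k + 435/242. Dividing through by -435/484 gives the monic gcd k - 2.

-2 + k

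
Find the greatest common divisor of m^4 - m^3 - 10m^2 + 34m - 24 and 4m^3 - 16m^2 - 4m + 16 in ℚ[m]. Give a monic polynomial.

By polynomial division,
  m^4 - m^3 - 10m^2 + 34m - 24 = ((1/4)m + 3/4)(4m^3 - 16m^2 - 4m + 16) + (3m^2 + 33m - 36)
  4m^3 - 16m^2 - 4m + 16 = ((4/3)m - 20)(3m^2 + 33m - 36) + (704m - 704)
  3m^2 + 33m - 36 = ((3/704)m + 9/176)(704m - 704) + (0)
Last nonzero remainder: 704m - 704. Dividing through by 704 gives the monic gcd m - 1.

m - 1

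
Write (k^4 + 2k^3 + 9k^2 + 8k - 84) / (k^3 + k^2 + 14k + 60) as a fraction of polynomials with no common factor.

Euclidean algorithm in ℚ[k]:
  k^4 + 2k^3 + 9k^2 + 8k - 84 = (k + 1)(k^3 + k^2 + 14k + 60) + (-6k^2 - 66k - 144)
  k^3 + k^2 + 14k + 60 = (-(1/6)k + 5/3)(-6k^2 - 66k - 144) + (100k + 300)
  -6k^2 - 66k - 144 = (-(3/50)k - 12/25)(100k + 300) + (0)
Last nonzero remainder: 100k + 300. Dividing through by 100 gives the monic gcd k + 3.
Cancel k + 3 from numerator and denominator to get the reduced form.

(k^3 - k^2 + 12k - 28)/(k^2 - 2k + 20)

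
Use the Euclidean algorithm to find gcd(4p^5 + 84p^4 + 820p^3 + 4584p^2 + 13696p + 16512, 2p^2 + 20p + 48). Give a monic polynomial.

p^2 + 10p + 24

Repeated division with remainder:
  4p^5 + 84p^4 + 820p^3 + 4584p^2 + 13696p + 16512 = (2p^3 + 22p^2 + 142p + 344)(2p^2 + 20p + 48) + (0)
Last nonzero remainder: 2p^2 + 20p + 48. Dividing through by 2 gives the monic gcd p^2 + 10p + 24.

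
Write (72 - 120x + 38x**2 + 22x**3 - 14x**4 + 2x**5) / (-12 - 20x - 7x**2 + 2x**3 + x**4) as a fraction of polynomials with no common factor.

(-12 + 22x - 12x**2 + 2x**3)/(2 + 3x + x**2)

By polynomial division,
  2x**5 - 14x**4 + 22x**3 + 38x**2 - 120x + 72 = (2x - 18)(x**4 + 2x**3 - 7x**2 - 20x - 12) + (72x**3 - 48x**2 - 456x - 144)
  x**4 + 2x**3 - 7x**2 - 20x - 12 = ((1/72)x + 1/27)(72x**3 - 48x**2 - 456x - 144) + ((10/9)x**2 - (10/9)x - 20/3)
  72x**3 - 48x**2 - 456x - 144 = ((324/5)x + 108/5)((10/9)x**2 - (10/9)x - 20/3) + (0)
Last nonzero remainder: (10/9)x**2 - (10/9)x - 20/3. Dividing through by 10/9 gives the monic gcd x**2 - x - 6.
Cancel x**2 - x - 6 from numerator and denominator to get the reduced form.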